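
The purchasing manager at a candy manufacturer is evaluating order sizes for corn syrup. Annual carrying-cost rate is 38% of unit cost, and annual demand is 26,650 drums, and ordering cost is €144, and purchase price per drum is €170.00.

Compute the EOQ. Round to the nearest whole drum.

Holding cost per drum per year: H = 38% × €170 = €64.6000
Optimal lot size Q* = (2 × 26,650 × €144 / €64.6)^½ ≈ 344.69

345 drums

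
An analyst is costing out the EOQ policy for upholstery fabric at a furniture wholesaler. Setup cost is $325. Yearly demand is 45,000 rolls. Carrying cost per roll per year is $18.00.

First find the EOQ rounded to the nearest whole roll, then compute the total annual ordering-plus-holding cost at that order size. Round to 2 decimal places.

$22,945.59

Optimal lot size Q* = (2 × 45,000 × $325 / $18)^½ ≈ 1,274.75 → Q = 1,275 rolls
Orders/yr = 45,000/1,275 = 35.294; ordering cost = 35.294 × $325 = $11,470.59
Average inventory = 1,275/2 = 637.5; holding cost = 637.5 × $18 = $11,475.00
Total = $11,470.59 + $11,475.00 = $22,945.59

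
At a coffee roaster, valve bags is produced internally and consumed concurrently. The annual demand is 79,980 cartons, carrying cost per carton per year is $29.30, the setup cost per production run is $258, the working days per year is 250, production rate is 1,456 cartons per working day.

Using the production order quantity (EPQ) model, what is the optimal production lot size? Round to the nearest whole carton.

1,344 cartons

d = 79,980/250 = 319.9200 cartons/day;  effective holding cost H(1 − d/p) = 29.3·(1 − 319.9200/1456) = 22.86205
Q* = √(2DS / H_eff) = √(2·79,980·258 / 22.86205) ≈ 1,343.56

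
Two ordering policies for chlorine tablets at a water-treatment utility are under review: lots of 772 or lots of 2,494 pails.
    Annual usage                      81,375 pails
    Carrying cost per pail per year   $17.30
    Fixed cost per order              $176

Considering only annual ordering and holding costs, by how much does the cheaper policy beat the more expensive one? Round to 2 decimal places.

$2,086.07

TC(Q) = (D/Q)S + (Q/2)H
TC(772) = (81,375/772)×176 + (772/2)×17.3 = $25,229.61
TC(2,494) = (81,375/2,494)×176 + (2,494/2)×17.3 = $27,315.68
|ΔTC| = |$25,229.61 − $27,315.68| = $2,086.07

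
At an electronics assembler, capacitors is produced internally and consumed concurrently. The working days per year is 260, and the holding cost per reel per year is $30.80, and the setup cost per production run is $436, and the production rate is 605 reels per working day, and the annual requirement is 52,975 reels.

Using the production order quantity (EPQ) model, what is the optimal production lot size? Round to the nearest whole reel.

d = 52,975/260 = 203.7500 reels/day;  effective holding cost H(1 − d/p) = 30.8·(1 − 203.7500/605) = 20.42727
Q* = √(2DS / H_eff) = √(2·52,975·436 / 20.42727) ≈ 1,503.79

1,504 reels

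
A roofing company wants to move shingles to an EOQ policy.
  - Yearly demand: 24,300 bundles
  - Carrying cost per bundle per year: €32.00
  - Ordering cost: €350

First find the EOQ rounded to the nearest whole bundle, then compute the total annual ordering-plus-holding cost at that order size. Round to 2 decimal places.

€23,330.67

Q* = √(2·D·S / H) = √(2·24,300·350 / 32) = √531,562.5 ≈ 729.08 → Q = 729 bundles
Annual ordering cost = (D/Q)·S = (24,300/729) × 350 = €11,666.67
Annual holding cost  = (Q/2)·H = (729/2) × 32 = €11,664.00
Total = €11,666.67 + €11,664.00 = €23,330.67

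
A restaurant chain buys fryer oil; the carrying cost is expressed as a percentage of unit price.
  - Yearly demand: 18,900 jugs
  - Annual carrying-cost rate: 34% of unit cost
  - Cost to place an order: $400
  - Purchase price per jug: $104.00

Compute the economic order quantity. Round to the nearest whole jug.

654 jugs

H = i·C = 0.34 × $104 = $35.3600 per jug-year
2DS/H = 2·18,900·400/35.36 = 427,601.81
EOQ = √427,601.81 ≈ 653.91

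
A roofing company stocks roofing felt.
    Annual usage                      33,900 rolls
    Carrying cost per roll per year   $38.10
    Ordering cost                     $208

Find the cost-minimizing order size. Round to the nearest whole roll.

2DS/H = 2·33,900·208/38.1 = 370,141.73
EOQ = √370,141.73 ≈ 608.39

608 rolls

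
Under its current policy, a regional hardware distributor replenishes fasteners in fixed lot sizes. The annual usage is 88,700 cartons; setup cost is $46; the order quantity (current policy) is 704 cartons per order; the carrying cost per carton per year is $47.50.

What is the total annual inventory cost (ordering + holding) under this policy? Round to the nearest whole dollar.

$22,516

Orders/yr = 88,700/704 = 125.994; ordering cost = 125.994 × $46 = $5,795.74
Average inventory = 704/2 = 352; holding cost = 352 × $47.5 = $16,720.00
Total = $5,795.74 + $16,720.00 = $22,515.74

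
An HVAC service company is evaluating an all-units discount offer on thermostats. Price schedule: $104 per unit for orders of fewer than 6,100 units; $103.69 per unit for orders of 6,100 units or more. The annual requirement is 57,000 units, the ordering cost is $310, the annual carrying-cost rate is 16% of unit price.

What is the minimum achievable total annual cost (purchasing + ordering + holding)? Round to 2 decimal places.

H₁ = 16%×$104 = $16.6400;  H₂ = 16%×$103.69 = $16.5904
EOQ₁ = √(2×57,000×310/16.6400) = 1,457.33  (< 6,100, feasible at tier 1)
EOQ₂ = √(2×57,000×310/16.5904) = 1,459.50  (< 6,100 → use Q = 6,100 at tier-2 price)
TC(tier 1 (EOQ₁), Q≈1,457.3) = $5,952,249.90
TC(tier 2, Q≈6,100.0) = $5,963,827.44
Minimum at tier 1 (EOQ₁): $5,952,249.90

$5,952,249.90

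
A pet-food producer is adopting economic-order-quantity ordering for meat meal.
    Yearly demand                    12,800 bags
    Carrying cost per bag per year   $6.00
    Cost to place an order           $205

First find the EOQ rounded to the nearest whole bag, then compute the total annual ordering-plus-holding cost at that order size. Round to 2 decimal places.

EOQ = √(2DS/H) = √(2 × 12,800 × 205 / 6)
    = √(874,666.67) ≈ 935.24 → Q = 935 bags
Orders/yr = 12,800/935 = 13.690; ordering cost = 13.690 × $205 = $2,806.42
Average inventory = 935/2 = 467.5; holding cost = 467.5 × $6 = $2,805.00
Total = $2,806.42 + $2,805.00 = $5,611.42

$5,611.42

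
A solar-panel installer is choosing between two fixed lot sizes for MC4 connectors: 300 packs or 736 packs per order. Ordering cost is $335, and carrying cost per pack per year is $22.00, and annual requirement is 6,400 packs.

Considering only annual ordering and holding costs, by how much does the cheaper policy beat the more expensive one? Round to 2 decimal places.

TC(Q) = (D/Q)S + (Q/2)H
TC(300) = (6,400/300)×335 + (300/2)×22 = $10,446.67
TC(736) = (6,400/736)×335 + (736/2)×22 = $11,009.04
Cheaper: Q = 300.  Difference = $562.38

$562.38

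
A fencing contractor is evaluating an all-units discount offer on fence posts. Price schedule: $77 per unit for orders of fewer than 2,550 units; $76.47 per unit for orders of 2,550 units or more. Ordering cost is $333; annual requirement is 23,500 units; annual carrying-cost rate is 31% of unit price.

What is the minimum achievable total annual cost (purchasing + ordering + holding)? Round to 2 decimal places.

$1,828,828.46

H₁ = 31%×$77 = $23.8700;  H₂ = 31%×$76.47 = $23.7057
EOQ₁ = √(2×23,500×333/23.8700) = 809.74  (< 2,550, feasible at tier 1)
EOQ₂ = √(2×23,500×333/23.7057) = 812.54  (< 2,550 → use Q = 2,550 at tier-2 price)
TC(tier 1 (EOQ₁), Q≈809.7) = $1,828,828.46
TC(tier 2, Q≈2,550.0) = $1,830,338.59
Minimum at tier 1 (EOQ₁): $1,828,828.46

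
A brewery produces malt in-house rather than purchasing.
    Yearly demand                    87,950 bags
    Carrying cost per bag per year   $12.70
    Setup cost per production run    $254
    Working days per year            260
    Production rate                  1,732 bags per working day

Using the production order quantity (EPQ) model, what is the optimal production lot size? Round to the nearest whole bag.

2,091 bags

d = 87,950/260 = 338.2692 bags/day;  effective holding cost H(1 − d/p) = 12.7·(1 − 338.2692/1732) = 10.21962
Q* = √(2DS / H_eff) = √(2·87,950·254 / 10.21962) ≈ 2,090.90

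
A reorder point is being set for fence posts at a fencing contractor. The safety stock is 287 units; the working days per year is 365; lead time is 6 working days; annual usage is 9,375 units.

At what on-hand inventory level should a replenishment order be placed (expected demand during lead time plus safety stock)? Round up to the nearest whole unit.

Daily demand d = 9,375 / 365 = 25.685 units/day
Demand during lead time = 25.685 × 6 = 154.11
Reorder point = 154.11 + 287 = 441.11 → round up

442 units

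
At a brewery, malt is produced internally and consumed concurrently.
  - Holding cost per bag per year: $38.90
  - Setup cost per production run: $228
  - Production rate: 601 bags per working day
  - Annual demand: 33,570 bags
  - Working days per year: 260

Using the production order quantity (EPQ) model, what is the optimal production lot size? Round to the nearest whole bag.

Daily demand d = 33,570/260 = 129.115; p = 601; 1 − d/p = 0.78517
EPQ = √(2DS / (H(1 − d/p)))
    = √(2 × 33,570 × 228 / (38.9 × 0.78517)) ≈ 707.95

708 bags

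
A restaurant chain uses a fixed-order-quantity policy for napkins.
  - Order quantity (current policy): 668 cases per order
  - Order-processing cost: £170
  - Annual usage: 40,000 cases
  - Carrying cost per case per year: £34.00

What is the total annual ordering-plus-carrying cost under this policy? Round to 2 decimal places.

£21,535.64

Orders/yr = 40,000/668 = 59.880; ordering cost = 59.880 × £170 = £10,179.64
Average inventory = 668/2 = 334; holding cost = 334 × £34 = £11,356.00
Total = £10,179.64 + £11,356.00 = £21,535.64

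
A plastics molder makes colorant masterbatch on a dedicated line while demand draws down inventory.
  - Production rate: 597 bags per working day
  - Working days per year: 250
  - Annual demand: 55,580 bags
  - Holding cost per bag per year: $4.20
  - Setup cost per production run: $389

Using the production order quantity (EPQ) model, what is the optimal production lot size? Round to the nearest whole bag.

4,050 bags

Daily demand d = 55,580/250 = 222.320; p = 597; 1 − d/p = 0.62760
EPQ = √(2DS / (H(1 − d/p)))
    = √(2 × 55,580 × 389 / (4.2 × 0.62760)) ≈ 4,050.25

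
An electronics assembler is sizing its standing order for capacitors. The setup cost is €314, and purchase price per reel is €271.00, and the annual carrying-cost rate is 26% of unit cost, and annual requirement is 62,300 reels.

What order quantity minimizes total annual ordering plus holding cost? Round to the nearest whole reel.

745 reels

Carrying cost H = €271 × 26% = €70.4600/reel/yr
Q* = √(2·D·S / H) = √(2·62,300·314 / 70.46) = √555,271.1 ≈ 745.17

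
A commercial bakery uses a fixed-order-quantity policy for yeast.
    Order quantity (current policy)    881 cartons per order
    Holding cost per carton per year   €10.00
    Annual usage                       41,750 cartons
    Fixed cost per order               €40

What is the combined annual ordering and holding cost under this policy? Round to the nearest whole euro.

Orders/yr = 41,750/881 = 47.389; ordering cost = 47.389 × €40 = €1,895.57
Average inventory = 881/2 = 440.5; holding cost = 440.5 × €10 = €4,405.00
Total = €1,895.57 + €4,405.00 = €6,300.57

€6,301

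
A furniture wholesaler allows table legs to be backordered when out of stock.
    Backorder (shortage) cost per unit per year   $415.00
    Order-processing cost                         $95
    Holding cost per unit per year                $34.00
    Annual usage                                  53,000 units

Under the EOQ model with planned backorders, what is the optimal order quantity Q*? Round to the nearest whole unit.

566 units

Q* = √(2DS/H) · √((H + b)/b)
   = √(2 × 53,000 × 95 / 34) · √((34 + 415) / 415)
   = 544.221 × 1.0402 ≈ 566.08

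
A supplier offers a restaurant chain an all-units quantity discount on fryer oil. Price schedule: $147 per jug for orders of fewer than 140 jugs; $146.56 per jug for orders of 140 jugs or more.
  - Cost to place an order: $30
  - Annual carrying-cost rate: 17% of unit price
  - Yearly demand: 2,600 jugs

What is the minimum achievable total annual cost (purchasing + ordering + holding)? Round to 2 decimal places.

H₁ = 17%×$147 = $24.9900;  H₂ = 17%×$146.56 = $24.9152
EOQ₁ = √(2×2,600×30/24.9900) = 79.01  (< 140, feasible at tier 1)
EOQ₂ = √(2×2,600×30/24.9152) = 79.13  (< 140 → use Q = 140 at tier-2 price)
TC(tier 1 (EOQ₁), Q≈79.0) = $384,174.45
TC(tier 2, Q≈140.0) = $383,357.21
Minimum at tier 2: $383,357.21

$383,357.21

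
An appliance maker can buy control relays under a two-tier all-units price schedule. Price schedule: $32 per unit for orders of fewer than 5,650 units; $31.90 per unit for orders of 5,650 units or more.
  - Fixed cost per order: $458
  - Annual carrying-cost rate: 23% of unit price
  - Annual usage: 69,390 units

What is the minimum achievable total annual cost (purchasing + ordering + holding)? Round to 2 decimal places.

$2,239,892.91

H₁ = 23%×$32 = $7.3600;  H₂ = 23%×$31.90 = $7.3370
EOQ₁ = √(2×69,390×458/7.3600) = 2,938.71  (< 5,650, feasible at tier 1)
EOQ₂ = √(2×69,390×458/7.3370) = 2,943.32  (< 5,650 → use Q = 5,650 at tier-2 price)
TC(tier 1 (EOQ₁), Q≈2,938.7) = $2,242,108.93
TC(tier 2, Q≈5,650.0) = $2,239,892.91
Minimum at tier 2: $2,239,892.91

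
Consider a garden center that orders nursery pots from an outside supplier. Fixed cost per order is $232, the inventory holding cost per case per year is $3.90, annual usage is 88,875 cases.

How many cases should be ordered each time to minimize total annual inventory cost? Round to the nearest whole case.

3,252 cases

Q* = √(2·D·S / H) = √(2·88,875·232 / 3.9) = √10,573,846.2 ≈ 3,251.75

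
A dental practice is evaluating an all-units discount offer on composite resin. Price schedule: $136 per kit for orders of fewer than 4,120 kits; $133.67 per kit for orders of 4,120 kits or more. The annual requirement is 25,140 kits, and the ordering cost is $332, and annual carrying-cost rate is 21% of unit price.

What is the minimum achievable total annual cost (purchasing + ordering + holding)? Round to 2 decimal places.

$3,420,315.29

H₁ = 21%×$136 = $28.5600;  H₂ = 21%×$133.67 = $28.0707
EOQ₁ = √(2×25,140×332/28.5600) = 764.52  (< 4,120, feasible at tier 1)
EOQ₂ = √(2×25,140×332/28.0707) = 771.15  (< 4,120 → use Q = 4,120 at tier-2 price)
TC(tier 1 (EOQ₁), Q≈764.5) = $3,440,874.63
TC(tier 2, Q≈4,120.0) = $3,420,315.29
Minimum at tier 2: $3,420,315.29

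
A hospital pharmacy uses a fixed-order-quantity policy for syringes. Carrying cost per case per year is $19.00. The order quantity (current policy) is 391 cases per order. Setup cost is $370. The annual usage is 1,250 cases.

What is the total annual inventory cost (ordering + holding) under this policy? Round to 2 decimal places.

$4,897.36

Ordering: D/Q × S = 1,250/391 × $370 = $1,182.86
Holding:  Q/2 × H = 391/2 × $19 = $3,714.50
Total = $1,182.86 + $3,714.50 = $4,897.36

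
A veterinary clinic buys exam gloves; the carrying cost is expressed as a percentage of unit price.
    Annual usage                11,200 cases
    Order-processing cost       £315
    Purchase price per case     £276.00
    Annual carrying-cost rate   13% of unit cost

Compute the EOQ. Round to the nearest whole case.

443 cases

Carrying cost H = £276 × 13% = £35.8800/case/yr
Q* = √(2·D·S / H) = √(2·11,200·315 / 35.88) = √196,655.5 ≈ 443.46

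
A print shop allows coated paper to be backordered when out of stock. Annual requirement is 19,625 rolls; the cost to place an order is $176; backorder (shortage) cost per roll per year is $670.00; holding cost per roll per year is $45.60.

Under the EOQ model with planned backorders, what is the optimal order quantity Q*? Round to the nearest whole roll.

Q* = √(2DS/H) · √((H + b)/b)
   = √(2 × 19,625 × 176 / 45.6) · √((45.6 + 670) / 670)
   = 389.219 × 1.0335 ≈ 402.25

402 rolls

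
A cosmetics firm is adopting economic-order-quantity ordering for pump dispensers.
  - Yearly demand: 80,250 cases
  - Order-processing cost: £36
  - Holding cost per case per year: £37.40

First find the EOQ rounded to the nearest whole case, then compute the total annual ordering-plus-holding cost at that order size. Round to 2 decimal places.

£14,700.25

2DS/H = 2·80,250·36/37.4 = 154,491.98
EOQ = √154,491.98 ≈ 393.05 → Q = 393 cases
Ordering: D/Q × S = 80,250/393 × £36 = £7,351.15
Holding:  Q/2 × H = 393/2 × £37.4 = £7,349.10
Total = £7,351.15 + £7,349.10 = £14,700.25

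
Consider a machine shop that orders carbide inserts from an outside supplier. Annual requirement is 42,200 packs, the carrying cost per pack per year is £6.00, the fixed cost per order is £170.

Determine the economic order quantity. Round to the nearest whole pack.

1,546 packs

2DS/H = 2·42,200·170/6 = 2,391,333.33
EOQ = √2,391,333.33 ≈ 1,546.39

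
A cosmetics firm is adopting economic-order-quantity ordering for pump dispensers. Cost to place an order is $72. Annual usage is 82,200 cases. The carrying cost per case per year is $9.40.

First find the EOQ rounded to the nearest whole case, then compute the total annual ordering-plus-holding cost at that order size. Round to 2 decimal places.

$10,548.27

Optimal lot size Q* = (2 × 82,200 × $72 / $9.4)^½ ≈ 1,122.16 → Q = 1,122 cases
Annual ordering cost = (D/Q)·S = (82,200/1,122) × 72 = $5,274.87
Annual holding cost  = (Q/2)·H = (1,122/2) × 9.4 = $5,273.40
Total = $5,274.87 + $5,273.40 = $10,548.27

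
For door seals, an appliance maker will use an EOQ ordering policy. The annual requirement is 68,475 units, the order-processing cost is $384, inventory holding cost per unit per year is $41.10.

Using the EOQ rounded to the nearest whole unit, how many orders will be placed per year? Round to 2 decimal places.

60.54 orders per year

Optimal lot size Q* = (2 × 68,475 × $384 / $41.1)^½ ≈ 1,131.16 → Q = 1,131
N = D/Q = 68,475/1,131 ≈ 60.544 orders/yr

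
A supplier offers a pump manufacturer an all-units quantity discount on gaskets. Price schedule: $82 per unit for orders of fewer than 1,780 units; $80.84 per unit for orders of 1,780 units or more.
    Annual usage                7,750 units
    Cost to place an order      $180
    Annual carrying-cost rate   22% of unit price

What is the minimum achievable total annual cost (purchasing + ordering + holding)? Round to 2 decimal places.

H₁ = 22%×$82 = $18.0400;  H₂ = 22%×$80.84 = $17.7848
EOQ₁ = √(2×7,750×180/18.0400) = 393.26  (< 1,780, feasible at tier 1)
EOQ₂ = √(2×7,750×180/17.7848) = 396.08  (< 1,780 → use Q = 1,780 at tier-2 price)
TC(tier 1 (EOQ₁), Q≈393.3) = $642,594.48
TC(tier 2, Q≈1,780.0) = $643,122.18
Minimum at tier 1 (EOQ₁): $642,594.48

$642,594.48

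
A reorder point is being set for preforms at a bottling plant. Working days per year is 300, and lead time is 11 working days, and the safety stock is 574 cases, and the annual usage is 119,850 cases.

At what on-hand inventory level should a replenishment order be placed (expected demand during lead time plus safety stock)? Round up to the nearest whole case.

4,969 cases

Daily demand d = 119,850 / 300 = 399.500 cases/day
Demand during lead time = 399.500 × 11 = 4,394.50
Reorder point = 4,394.50 + 574 = 4,968.50 → round up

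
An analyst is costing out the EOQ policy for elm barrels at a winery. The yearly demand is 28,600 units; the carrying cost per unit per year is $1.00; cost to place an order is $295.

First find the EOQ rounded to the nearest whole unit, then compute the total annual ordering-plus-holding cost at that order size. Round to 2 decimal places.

Optimal lot size Q* = (2 × 28,600 × $295 / $1)^½ ≈ 4,107.80 → Q = 4,108 units
Annual ordering cost = (D/Q)·S = (28,600/4,108) × 295 = $2,053.80
Annual holding cost  = (Q/2)·H = (4,108/2) × 1 = $2,054.00
Total = $2,053.80 + $2,054.00 = $4,107.80

$4,107.80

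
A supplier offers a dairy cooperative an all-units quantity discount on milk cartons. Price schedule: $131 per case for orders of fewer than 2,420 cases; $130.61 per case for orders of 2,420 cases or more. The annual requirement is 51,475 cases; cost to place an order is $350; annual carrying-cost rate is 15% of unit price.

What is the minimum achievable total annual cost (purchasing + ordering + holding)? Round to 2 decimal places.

H₁ = 15%×$131 = $19.6500;  H₂ = 15%×$130.61 = $19.5915
EOQ₁ = √(2×51,475×350/19.6500) = 1,354.15  (< 2,420, feasible at tier 1)
EOQ₂ = √(2×51,475×350/19.5915) = 1,356.17  (< 2,420 → use Q = 2,420 at tier-2 price)
TC(tier 1 (EOQ₁), Q≈1,354.1) = $6,769,834.00
TC(tier 2, Q≈2,420.0) = $6,754,300.20
Minimum at tier 2: $6,754,300.20

$6,754,300.20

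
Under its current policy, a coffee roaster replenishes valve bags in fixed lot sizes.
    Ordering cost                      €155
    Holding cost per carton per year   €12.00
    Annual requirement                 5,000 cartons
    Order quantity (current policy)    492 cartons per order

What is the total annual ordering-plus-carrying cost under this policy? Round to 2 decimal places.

€4,527.20

Orders/yr = 5,000/492 = 10.163; ordering cost = 10.163 × €155 = €1,575.20
Average inventory = 492/2 = 246; holding cost = 246 × €12 = €2,952.00
Total = €1,575.20 + €2,952.00 = €4,527.20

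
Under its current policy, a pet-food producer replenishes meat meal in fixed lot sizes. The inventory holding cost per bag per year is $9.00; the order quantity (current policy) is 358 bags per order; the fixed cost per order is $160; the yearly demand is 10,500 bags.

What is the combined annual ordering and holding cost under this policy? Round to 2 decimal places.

$6,303.74

Ordering: D/Q × S = 10,500/358 × $160 = $4,692.74
Holding:  Q/2 × H = 358/2 × $9 = $1,611.00
Total = $4,692.74 + $1,611.00 = $6,303.74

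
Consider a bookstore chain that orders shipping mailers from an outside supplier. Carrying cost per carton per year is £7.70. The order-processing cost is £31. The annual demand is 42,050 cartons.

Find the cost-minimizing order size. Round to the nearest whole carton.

582 cartons

Optimal lot size Q* = (2 × 42,050 × £31 / £7.7)^½ ≈ 581.88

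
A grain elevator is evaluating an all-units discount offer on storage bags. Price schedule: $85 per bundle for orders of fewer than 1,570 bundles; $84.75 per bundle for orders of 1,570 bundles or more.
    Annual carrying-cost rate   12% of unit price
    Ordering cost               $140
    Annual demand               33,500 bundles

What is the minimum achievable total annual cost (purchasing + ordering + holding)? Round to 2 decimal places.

$2,850,095.71

H₁ = 12%×$85 = $10.2000;  H₂ = 12%×$84.75 = $10.1700
EOQ₁ = √(2×33,500×140/10.2000) = 958.96  (< 1,570, feasible at tier 1)
EOQ₂ = √(2×33,500×140/10.1700) = 960.38  (< 1,570 → use Q = 1,570 at tier-2 price)
TC(tier 1 (EOQ₁), Q≈959.0) = $2,857,281.41
TC(tier 2, Q≈1,570.0) = $2,850,095.71
Minimum at tier 2: $2,850,095.71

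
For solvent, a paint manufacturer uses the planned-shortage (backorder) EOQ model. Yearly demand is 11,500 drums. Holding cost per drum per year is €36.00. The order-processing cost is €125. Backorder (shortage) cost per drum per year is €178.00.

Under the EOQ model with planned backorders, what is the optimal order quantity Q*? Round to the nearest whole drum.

Q* = √(2DS/H) · √((H + b)/b)
   = √(2 × 11,500 × 125 / 36) · √((36 + 178) / 178)
   = 282.597 × 1.0965 ≈ 309.86

310 drums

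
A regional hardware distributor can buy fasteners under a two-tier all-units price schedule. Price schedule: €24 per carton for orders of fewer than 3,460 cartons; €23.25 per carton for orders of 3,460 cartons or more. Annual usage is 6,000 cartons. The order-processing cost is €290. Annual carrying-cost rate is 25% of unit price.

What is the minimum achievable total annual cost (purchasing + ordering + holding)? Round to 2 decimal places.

H₁ = 25%×€24 = €6.0000;  H₂ = 25%×€23.25 = €5.8125
EOQ₁ = √(2×6,000×290/6.0000) = 761.58  (< 3,460, feasible at tier 1)
EOQ₂ = √(2×6,000×290/5.8125) = 773.76  (< 3,460 → use Q = 3,460 at tier-2 price)
TC(tier 1 (EOQ₁), Q≈761.6) = €148,569.46
TC(tier 2, Q≈3,460.0) = €150,058.52
Minimum at tier 1 (EOQ₁): €148,569.46

€148,569.46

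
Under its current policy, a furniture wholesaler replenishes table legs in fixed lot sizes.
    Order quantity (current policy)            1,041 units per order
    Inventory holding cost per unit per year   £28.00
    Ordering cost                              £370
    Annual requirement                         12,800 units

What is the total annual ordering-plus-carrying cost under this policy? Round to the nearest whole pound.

Orders/yr = 12,800/1,041 = 12.296; ordering cost = 12.296 × £370 = £4,549.47
Average inventory = 1,041/2 = 520.5; holding cost = 520.5 × £28 = £14,574.00
Total = £4,549.47 + £14,574.00 = £19,123.47

£19,123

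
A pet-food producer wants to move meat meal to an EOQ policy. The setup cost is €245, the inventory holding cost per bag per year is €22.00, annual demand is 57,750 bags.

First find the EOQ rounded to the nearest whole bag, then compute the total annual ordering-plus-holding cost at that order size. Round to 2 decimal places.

€24,950.85

2DS/H = 2·57,750·245/22 = 1,286,250.00
EOQ = √1,286,250.00 ≈ 1,134.13 → Q = 1,134 bags
Annual ordering cost = (D/Q)·S = (57,750/1,134) × 245 = €12,476.85
Annual holding cost  = (Q/2)·H = (1,134/2) × 22 = €12,474.00
Total = €12,476.85 + €12,474.00 = €24,950.85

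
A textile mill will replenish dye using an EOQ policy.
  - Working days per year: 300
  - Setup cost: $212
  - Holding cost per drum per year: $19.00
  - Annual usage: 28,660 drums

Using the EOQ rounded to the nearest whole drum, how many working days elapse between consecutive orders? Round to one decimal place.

Q* = √(2·D·S / H) = √(2·28,660·212 / 19) = √639,570.5 ≈ 799.73 → Q = 800 drums
Cycle time = (working days × Q)/D = (300 × 800) / 28,660 = 8.374 days

8.4 days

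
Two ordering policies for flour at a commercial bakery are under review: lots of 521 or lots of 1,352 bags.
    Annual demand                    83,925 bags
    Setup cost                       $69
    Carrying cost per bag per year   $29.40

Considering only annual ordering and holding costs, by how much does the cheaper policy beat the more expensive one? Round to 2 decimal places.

$5,384.03

For each Q, cost = (D/Q)·S + (Q/2)·H.
TC(521) = (83,925/521)×69 + (521/2)×29.4 = $18,773.53
TC(1,352) = (83,925/1,352)×69 + (1,352/2)×29.4 = $24,157.55
Lots of 521 are cheaper by $5,384.03.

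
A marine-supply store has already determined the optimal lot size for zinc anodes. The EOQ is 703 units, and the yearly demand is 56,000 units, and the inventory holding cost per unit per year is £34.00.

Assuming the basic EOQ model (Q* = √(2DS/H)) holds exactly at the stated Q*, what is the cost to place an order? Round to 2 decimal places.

£150.03

From Q* = √(2DS/H) ⇒ Q*² = 2DS/H.
S = Q²H / (2D) = 703² × 34 / (2 × 56,000) = 150.0277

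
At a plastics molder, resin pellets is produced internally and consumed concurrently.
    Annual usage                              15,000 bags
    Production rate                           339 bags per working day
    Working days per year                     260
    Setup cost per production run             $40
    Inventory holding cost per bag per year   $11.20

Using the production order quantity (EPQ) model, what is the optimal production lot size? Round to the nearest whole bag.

359 bags

d = 15,000/260 = 57.6923 bags/day;  effective holding cost H(1 − d/p) = 11.2·(1 − 57.6923/339) = 9.29394
Q* = √(2DS / H_eff) = √(2·15,000·40 / 9.29394) ≈ 359.33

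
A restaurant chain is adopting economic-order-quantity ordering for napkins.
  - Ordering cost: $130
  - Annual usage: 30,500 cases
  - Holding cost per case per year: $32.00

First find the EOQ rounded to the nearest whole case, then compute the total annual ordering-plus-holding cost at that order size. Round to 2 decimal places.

Q* = √(2·D·S / H) = √(2·30,500·130 / 32) = √247,812.5 ≈ 497.81 → Q = 498 cases
Annual ordering cost = (D/Q)·S = (30,500/498) × 130 = $7,961.85
Annual holding cost  = (Q/2)·H = (498/2) × 32 = $7,968.00
Total = $7,961.85 + $7,968.00 = $15,929.85

$15,929.85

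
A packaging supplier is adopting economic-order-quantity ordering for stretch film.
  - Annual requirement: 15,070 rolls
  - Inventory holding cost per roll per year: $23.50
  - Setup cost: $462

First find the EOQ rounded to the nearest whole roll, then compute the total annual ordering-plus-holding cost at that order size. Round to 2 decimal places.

2DS/H = 2·15,070·462/23.5 = 592,539.57
EOQ = √592,539.57 ≈ 769.77 → Q = 770 rolls
Orders/yr = 15,070/770 = 19.571; ordering cost = 19.571 × $462 = $9,042.00
Average inventory = 770/2 = 385; holding cost = 385 × $23.5 = $9,047.50
Total = $9,042.00 + $9,047.50 = $18,089.50

$18,089.50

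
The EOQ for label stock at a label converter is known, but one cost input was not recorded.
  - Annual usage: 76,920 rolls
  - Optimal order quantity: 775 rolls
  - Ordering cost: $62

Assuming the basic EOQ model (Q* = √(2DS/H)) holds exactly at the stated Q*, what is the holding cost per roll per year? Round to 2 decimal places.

$15.88

EOQ relation: Q² = 2DS/H, so rearrange for the unknown.
H = 2DS / Q² = 2 × 76,920 × 62 / 775² = 15.8803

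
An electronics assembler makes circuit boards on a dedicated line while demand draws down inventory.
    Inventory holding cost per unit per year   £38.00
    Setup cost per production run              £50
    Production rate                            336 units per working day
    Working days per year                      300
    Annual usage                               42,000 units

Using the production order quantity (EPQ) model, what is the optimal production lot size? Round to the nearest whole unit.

435 units

Daily demand d = 42,000/300 = 140.000; p = 336; 1 − d/p = 0.58333
EPQ = √(2DS / (H(1 − d/p)))
    = √(2 × 42,000 × 50 / (38 × 0.58333)) ≈ 435.29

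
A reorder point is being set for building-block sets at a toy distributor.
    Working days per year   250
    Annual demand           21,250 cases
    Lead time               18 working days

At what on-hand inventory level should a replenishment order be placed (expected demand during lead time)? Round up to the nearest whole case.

1,530 cases

Daily demand d = 21,250 / 250 = 85.000 cases/day
Demand during lead time = 85.000 × 18 = 1,530.00
Reorder point = 1,530.00 → round up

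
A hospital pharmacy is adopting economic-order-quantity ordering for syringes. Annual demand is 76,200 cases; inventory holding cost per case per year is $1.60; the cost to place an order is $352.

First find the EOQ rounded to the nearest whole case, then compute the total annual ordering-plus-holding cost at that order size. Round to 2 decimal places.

$9,264.54

Q* = √(2·D·S / H) = √(2·76,200·352 / 1.6) = √33,528,000.0 ≈ 5,790.34 → Q = 5,790 cases
Annual ordering cost = (D/Q)·S = (76,200/5,790) × 352 = $4,632.54
Annual holding cost  = (Q/2)·H = (5,790/2) × 1.6 = $4,632.00
Total = $4,632.54 + $4,632.00 = $9,264.54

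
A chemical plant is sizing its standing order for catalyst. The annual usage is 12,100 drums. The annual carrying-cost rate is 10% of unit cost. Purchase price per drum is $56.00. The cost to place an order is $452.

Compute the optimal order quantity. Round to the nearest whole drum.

Holding cost per drum per year: H = 10% × $56 = $5.6000
2DS/H = 2·12,100·452/5.6 = 1,953,285.71
EOQ = √1,953,285.71 ≈ 1,397.60

1,398 drums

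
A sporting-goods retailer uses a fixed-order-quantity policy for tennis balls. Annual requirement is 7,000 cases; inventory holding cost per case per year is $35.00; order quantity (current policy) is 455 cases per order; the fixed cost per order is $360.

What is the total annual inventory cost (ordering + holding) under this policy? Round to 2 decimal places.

Annual ordering cost = (D/Q)·S = (7,000/455) × 360 = $5,538.46
Annual holding cost  = (Q/2)·H = (455/2) × 35 = $7,962.50
Total = $5,538.46 + $7,962.50 = $13,500.96

$13,500.96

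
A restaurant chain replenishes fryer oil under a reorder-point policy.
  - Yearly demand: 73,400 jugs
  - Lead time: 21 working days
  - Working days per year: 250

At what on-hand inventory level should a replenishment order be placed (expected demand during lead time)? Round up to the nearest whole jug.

6,166 jugs

Daily demand d = 73,400 / 250 = 293.600 jugs/day
Demand during lead time = 293.600 × 21 = 6,165.60
Reorder point = 6,165.60 → round up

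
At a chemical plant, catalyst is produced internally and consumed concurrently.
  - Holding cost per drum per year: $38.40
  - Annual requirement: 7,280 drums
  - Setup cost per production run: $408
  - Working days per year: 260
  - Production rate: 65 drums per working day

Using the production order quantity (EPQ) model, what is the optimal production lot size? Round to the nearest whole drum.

521 drums

d = 7,280/260 = 28.0000 drums/day;  effective holding cost H(1 − d/p) = 38.4·(1 − 28.0000/65) = 21.85846
Q* = √(2DS / H_eff) = √(2·7,280·408 / 21.85846) ≈ 521.32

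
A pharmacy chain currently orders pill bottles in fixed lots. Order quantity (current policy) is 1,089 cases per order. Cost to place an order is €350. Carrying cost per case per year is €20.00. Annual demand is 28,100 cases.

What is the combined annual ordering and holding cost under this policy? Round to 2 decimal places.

Ordering: D/Q × S = 28,100/1,089 × €350 = €9,031.22
Holding:  Q/2 × H = 1,089/2 × €20 = €10,890.00
Total = €9,031.22 + €10,890.00 = €19,921.22

€19,921.22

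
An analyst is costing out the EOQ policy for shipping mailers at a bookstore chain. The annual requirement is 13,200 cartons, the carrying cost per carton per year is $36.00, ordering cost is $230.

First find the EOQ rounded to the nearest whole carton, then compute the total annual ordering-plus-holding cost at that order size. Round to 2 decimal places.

Optimal lot size Q* = (2 × 13,200 × $230 / $36)^½ ≈ 410.69 → Q = 411 cartons
Annual ordering cost = (D/Q)·S = (13,200/411) × 230 = $7,386.86
Annual holding cost  = (Q/2)·H = (411/2) × 36 = $7,398.00
Total = $7,386.86 + $7,398.00 = $14,784.86

$14,784.86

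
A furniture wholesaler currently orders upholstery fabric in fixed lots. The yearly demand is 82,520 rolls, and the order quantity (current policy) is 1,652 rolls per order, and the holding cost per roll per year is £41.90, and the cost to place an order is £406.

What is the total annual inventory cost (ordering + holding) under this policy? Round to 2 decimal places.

Orders/yr = 82,520/1,652 = 49.952; ordering cost = 49.952 × £406 = £20,280.34
Average inventory = 1,652/2 = 826; holding cost = 826 × £41.9 = £34,609.40
Total = £20,280.34 + £34,609.40 = £54,889.74

£54,889.74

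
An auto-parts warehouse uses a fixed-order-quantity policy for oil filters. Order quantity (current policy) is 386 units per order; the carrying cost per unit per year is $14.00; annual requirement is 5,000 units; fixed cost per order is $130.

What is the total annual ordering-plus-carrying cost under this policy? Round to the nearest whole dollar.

Ordering: D/Q × S = 5,000/386 × $130 = $1,683.94
Holding:  Q/2 × H = 386/2 × $14 = $2,702.00
Total = $1,683.94 + $2,702.00 = $4,385.94

$4,386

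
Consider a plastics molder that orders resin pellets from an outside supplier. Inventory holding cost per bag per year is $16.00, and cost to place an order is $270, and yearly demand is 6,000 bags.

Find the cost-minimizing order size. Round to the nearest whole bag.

Optimal lot size Q* = (2 × 6,000 × $270 / $16)^½ ≈ 450.00

450 bags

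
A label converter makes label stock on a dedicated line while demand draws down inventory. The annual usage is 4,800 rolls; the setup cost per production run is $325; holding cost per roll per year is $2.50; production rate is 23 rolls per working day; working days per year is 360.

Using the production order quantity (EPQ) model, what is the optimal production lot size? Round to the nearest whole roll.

Daily demand d = 4,800/360 = 13.333; p = 23; 1 − d/p = 0.42029
EPQ = √(2DS / (H(1 − d/p)))
    = √(2 × 4,800 × 325 / (2.5 × 0.42029)) ≈ 1,723.19

1,723 rolls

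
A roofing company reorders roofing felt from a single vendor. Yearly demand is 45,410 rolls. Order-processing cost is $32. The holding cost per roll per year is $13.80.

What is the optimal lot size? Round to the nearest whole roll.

459 rolls

EOQ = √(2DS/H) = √(2 × 45,410 × 32 / 13.8)
    = √(210,597.10) ≈ 458.91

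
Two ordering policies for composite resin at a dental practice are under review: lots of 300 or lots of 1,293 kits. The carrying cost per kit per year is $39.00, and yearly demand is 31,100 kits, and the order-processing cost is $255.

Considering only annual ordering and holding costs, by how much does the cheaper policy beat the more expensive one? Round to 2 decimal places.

Annual cost at Q: ordering D·S/Q plus holding Q·H/2.
TC(300) = (31,100/300)×255 + (300/2)×39 = $32,285.00
TC(1,293) = (31,100/1,293)×255 + (1,293/2)×39 = $31,346.91
Lots of 1,293 are cheaper by $938.09.

$938.09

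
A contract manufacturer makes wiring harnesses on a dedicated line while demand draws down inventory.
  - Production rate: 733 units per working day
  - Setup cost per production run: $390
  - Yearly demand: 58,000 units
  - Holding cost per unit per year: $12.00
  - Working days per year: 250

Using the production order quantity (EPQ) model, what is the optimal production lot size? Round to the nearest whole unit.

Daily demand d = 58,000/250 = 232.000; p = 733; 1 − d/p = 0.68349
EPQ = √(2DS / (H(1 − d/p)))
    = √(2 × 58,000 × 390 / (12 × 0.68349)) ≈ 2,348.57

2,349 units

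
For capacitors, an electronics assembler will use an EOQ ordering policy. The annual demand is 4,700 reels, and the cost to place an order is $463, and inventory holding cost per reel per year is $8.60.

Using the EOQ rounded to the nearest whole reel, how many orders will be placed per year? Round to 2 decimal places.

6.61 orders per year

Optimal lot size Q* = (2 × 4,700 × $463 / $8.6)^½ ≈ 711.39 → Q = 711
Orders per year = D/Q = 4,700 / 711 = 6.610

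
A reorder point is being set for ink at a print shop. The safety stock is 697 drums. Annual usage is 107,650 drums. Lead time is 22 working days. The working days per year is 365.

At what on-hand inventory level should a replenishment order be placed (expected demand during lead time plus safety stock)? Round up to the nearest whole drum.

Daily demand d = 107,650 / 365 = 294.932 drums/day
Demand during lead time = 294.932 × 22 = 6,488.49
Reorder point = 6,488.49 + 697 = 7,185.49 → round up

7,186 drums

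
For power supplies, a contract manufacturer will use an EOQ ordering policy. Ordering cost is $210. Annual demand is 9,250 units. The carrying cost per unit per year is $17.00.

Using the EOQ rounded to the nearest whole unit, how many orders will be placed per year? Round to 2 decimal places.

2DS/H = 2·9,250·210/17 = 228,529.41
EOQ = √228,529.41 ≈ 478.05 → Q = 478
N = D/Q = 9,250/478 ≈ 19.351 orders/yr

19.35 orders per year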